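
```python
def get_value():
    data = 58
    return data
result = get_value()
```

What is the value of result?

Step 1: get_value() defines data = 58 in its local scope.
Step 2: return data finds the local variable data = 58.
Step 3: result = 58

The answer is 58.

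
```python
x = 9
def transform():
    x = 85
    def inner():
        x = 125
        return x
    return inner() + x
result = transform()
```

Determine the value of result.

Step 1: transform() has local x = 85. inner() has local x = 125.
Step 2: inner() returns its local x = 125.
Step 3: transform() returns 125 + its own x (85) = 210

The answer is 210.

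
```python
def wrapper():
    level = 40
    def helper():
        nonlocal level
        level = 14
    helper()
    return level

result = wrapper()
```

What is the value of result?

Step 1: wrapper() sets level = 40.
Step 2: helper() uses nonlocal to reassign level = 14.
Step 3: result = 14

The answer is 14.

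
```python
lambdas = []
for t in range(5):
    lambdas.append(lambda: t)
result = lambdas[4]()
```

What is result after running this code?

Step 1: The loop creates 5 lambdas, all referencing the same variable t.
Step 2: After the loop, t = 4 (final value).
Step 3: lambdas[4]() looks up t at call time and finds 4. This is the late binding gotcha. result = 4

The answer is 4.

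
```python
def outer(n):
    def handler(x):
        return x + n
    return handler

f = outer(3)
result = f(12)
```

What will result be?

Step 1: outer(3) creates a closure that captures n = 3.
Step 2: f(12) calls the closure with x = 12, returning 12 + 3 = 15.
Step 3: result = 15

The answer is 15.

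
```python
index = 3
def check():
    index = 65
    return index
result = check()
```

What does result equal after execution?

Step 1: Global index = 3.
Step 2: check() creates local index = 65, shadowing the global.
Step 3: Returns local index = 65. result = 65

The answer is 65.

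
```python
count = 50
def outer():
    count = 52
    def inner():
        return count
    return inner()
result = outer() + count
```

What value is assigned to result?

Step 1: Global count = 50. outer() shadows with count = 52.
Step 2: inner() returns enclosing count = 52. outer() = 52.
Step 3: result = 52 + global count (50) = 102

The answer is 102.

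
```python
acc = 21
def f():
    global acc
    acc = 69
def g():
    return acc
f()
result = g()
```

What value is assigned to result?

Step 1: acc = 21.
Step 2: f() sets global acc = 69.
Step 3: g() reads global acc = 69. result = 69

The answer is 69.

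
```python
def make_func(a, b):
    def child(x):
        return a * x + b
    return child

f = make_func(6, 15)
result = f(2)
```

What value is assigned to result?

Step 1: make_func(6, 15) captures a = 6, b = 15.
Step 2: f(2) computes 6 * 2 + 15 = 27.
Step 3: result = 27

The answer is 27.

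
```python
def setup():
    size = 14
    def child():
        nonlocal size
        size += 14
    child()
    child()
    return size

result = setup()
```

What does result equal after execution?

Step 1: size starts at 14.
Step 2: child() is called 2 times, each adding 14.
Step 3: size = 14 + 14 * 2 = 42

The answer is 42.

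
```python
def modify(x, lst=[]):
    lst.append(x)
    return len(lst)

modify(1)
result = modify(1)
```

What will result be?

Step 1: Mutable default list persists between calls.
Step 2: First call: lst = [1], len = 1. Second call: lst = [1, 1], len = 2.
Step 3: result = 2

The answer is 2.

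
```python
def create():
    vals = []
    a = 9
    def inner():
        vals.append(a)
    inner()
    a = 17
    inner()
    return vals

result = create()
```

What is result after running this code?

Step 1: a = 9. inner() appends current a to vals.
Step 2: First inner(): appends 9. Then a = 17.
Step 3: Second inner(): appends 17 (closure sees updated a). result = [9, 17]

The answer is [9, 17].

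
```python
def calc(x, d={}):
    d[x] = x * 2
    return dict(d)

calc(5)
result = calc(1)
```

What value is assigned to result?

Step 1: Mutable default dict is shared across calls.
Step 2: First call adds 5: 10. Second call adds 1: 2.
Step 3: result = {5: 10, 1: 2}

The answer is {5: 10, 1: 2}.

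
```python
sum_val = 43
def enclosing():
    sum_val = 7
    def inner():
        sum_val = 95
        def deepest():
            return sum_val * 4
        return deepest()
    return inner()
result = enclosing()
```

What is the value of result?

Step 1: deepest() looks up sum_val through LEGB: not local, finds sum_val = 95 in enclosing inner().
Step 2: Returns 95 * 4 = 380.
Step 3: result = 380

The answer is 380.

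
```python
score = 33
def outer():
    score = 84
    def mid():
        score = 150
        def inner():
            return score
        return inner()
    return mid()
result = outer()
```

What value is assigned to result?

Step 1: Three levels of shadowing: global 33, outer 84, mid 150.
Step 2: inner() finds score = 150 in enclosing mid() scope.
Step 3: result = 150

The answer is 150.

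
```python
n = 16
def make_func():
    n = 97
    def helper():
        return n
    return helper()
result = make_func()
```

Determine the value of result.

Step 1: n = 16 globally, but make_func() defines n = 97 locally.
Step 2: helper() looks up n. Not in local scope, so checks enclosing scope (make_func) and finds n = 97.
Step 3: result = 97

The answer is 97.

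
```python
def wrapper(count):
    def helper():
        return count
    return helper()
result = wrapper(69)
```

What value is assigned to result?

Step 1: wrapper(69) binds parameter count = 69.
Step 2: helper() looks up count in enclosing scope and finds the parameter count = 69.
Step 3: result = 69

The answer is 69.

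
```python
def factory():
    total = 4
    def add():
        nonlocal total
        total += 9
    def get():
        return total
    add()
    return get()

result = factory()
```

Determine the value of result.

Step 1: total = 4. add() modifies it via nonlocal, get() reads it.
Step 2: add() makes total = 4 + 9 = 13.
Step 3: get() returns 13. result = 13

The answer is 13.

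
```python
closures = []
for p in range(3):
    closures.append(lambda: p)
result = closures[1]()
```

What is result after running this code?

Step 1: The loop creates 3 lambdas, all referencing the same variable p.
Step 2: After the loop, p = 2 (final value).
Step 3: closures[1]() looks up p at call time and finds 2. This is the late binding gotcha. result = 2

The answer is 2.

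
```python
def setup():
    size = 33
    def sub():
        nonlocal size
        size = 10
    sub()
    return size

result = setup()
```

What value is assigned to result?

Step 1: setup() sets size = 33.
Step 2: sub() uses nonlocal to reassign size = 10.
Step 3: result = 10

The answer is 10.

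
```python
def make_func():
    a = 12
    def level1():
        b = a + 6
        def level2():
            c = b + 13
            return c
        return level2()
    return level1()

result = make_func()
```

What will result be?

Step 1: a = 12. b = a + 6 = 18.
Step 2: c = b + 13 = 18 + 13 = 31.
Step 3: result = 31

The answer is 31.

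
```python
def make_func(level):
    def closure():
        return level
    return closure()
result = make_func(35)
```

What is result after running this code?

Step 1: make_func(35) binds parameter level = 35.
Step 2: closure() looks up level in enclosing scope and finds the parameter level = 35.
Step 3: result = 35

The answer is 35.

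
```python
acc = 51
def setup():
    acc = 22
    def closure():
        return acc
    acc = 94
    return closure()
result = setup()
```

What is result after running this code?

Step 1: setup() sets acc = 22, then later acc = 94.
Step 2: closure() is called after acc is reassigned to 94. Closures capture variables by reference, not by value.
Step 3: result = 94

The answer is 94.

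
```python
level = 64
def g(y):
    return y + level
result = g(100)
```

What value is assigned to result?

Step 1: level = 64 is defined globally.
Step 2: g(100) uses parameter y = 100 and looks up level from global scope = 64.
Step 3: result = 100 + 64 = 164

The answer is 164.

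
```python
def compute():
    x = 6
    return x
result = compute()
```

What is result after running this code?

Step 1: compute() defines x = 6 in its local scope.
Step 2: return x finds the local variable x = 6.
Step 3: result = 6

The answer is 6.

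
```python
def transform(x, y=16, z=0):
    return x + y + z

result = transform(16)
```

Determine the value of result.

Step 1: transform(16) uses defaults y = 16, z = 0.
Step 2: Returns 16 + 16 + 0 = 32.
Step 3: result = 32

The answer is 32.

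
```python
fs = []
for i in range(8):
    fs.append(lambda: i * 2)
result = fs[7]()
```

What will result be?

Step 1: All lambdas reference the same variable i (late binding).
Step 2: After the loop, i = 7. Every lambda returns i * 2.
Step 3: fs[7]() = 7 * 2 = 14

The answer is 14.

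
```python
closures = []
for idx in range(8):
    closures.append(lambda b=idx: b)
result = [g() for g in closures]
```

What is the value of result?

Step 1: Default arg b=idx captures idx at each iteration.
Step 2: Each lambda has its own default: 0, 1, ..., 7.
Step 3: result = [0, 1, 2, 3, 4, 5, 6, 7]

The answer is [0, 1, 2, 3, 4, 5, 6, 7].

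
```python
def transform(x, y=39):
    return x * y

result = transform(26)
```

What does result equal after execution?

Step 1: transform(26) uses default y = 39.
Step 2: Returns 26 * 39 = 1014.
Step 3: result = 1014

The answer is 1014.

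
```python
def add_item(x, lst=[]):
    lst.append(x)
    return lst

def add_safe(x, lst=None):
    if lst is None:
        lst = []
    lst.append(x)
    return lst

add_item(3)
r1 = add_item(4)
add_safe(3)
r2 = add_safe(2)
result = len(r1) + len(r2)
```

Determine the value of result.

Step 1: add_item shares mutable default: after 2 calls, lst = [3, 4], len = 2.
Step 2: add_safe creates fresh list each time: r2 = [2], len = 1.
Step 3: result = 2 + 1 = 3

The answer is 3.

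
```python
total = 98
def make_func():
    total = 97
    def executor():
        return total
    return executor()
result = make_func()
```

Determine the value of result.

Step 1: total = 98 globally, but make_func() defines total = 97 locally.
Step 2: executor() looks up total. Not in local scope, so checks enclosing scope (make_func) and finds total = 97.
Step 3: result = 97

The answer is 97.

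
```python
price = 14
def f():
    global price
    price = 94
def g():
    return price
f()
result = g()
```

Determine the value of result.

Step 1: price = 14.
Step 2: f() sets global price = 94.
Step 3: g() reads global price = 94. result = 94

The answer is 94.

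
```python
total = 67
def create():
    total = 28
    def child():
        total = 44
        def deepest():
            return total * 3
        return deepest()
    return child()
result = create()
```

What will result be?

Step 1: deepest() looks up total through LEGB: not local, finds total = 44 in enclosing child().
Step 2: Returns 44 * 3 = 132.
Step 3: result = 132

The answer is 132.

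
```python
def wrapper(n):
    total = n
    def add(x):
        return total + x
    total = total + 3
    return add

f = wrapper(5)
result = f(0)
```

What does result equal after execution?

Step 1: wrapper(5) sets total = 5, then total = 5 + 3 = 8.
Step 2: Closures capture by reference, so add sees total = 8.
Step 3: f(0) returns 8 + 0 = 8

The answer is 8.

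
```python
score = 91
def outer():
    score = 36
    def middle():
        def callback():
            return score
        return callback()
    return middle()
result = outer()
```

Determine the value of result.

Step 1: outer() defines score = 36. middle() and callback() have no local score.
Step 2: callback() checks local (none), enclosing middle() (none), enclosing outer() and finds score = 36.
Step 3: result = 36

The answer is 36.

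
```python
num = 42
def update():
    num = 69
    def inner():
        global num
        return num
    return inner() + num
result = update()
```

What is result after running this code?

Step 1: Global num = 42. update() shadows with local num = 69.
Step 2: inner() uses global keyword, so inner() returns global num = 42.
Step 3: update() returns 42 + 69 = 111

The answer is 111.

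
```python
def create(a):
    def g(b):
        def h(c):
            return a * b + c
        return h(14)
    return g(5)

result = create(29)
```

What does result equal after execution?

Step 1: a = 29, b = 5, c = 14.
Step 2: h() computes a * b + c = 29 * 5 + 14 = 159.
Step 3: result = 159

The answer is 159.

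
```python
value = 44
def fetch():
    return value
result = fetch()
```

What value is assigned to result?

Step 1: value = 44 is defined in the global scope.
Step 2: fetch() looks up value. No local value exists, so Python checks the global scope via LEGB rule and finds value = 44.
Step 3: result = 44

The answer is 44.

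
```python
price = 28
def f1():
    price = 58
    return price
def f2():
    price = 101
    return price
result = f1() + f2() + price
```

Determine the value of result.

Step 1: Each function shadows global price with its own local.
Step 2: f1() returns 58, f2() returns 101.
Step 3: Global price = 28 is unchanged. result = 58 + 101 + 28 = 187

The answer is 187.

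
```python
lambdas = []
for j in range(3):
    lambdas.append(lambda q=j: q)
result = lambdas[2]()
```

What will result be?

Step 1: Default argument q=j captures j's value at each iteration.
Step 2: lambdas[2] captured q = 2 when j was 2.
Step 3: result = 2

The answer is 2.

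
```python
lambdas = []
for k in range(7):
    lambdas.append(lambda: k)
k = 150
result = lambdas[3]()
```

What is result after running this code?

Step 1: Lambdas capture the variable k by reference, not by value.
Step 2: After the loop, k is reassigned to 150.
Step 3: lambdas[3]() looks up the current k = 150. result = 150

The answer is 150.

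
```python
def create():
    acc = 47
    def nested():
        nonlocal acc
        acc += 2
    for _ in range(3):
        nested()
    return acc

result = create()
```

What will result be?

Step 1: acc = 47.
Step 2: nested() is called 3 times in a loop, each adding 2 via nonlocal.
Step 3: acc = 47 + 2 * 3 = 53

The answer is 53.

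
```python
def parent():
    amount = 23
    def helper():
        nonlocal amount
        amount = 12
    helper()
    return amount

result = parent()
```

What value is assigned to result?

Step 1: parent() sets amount = 23.
Step 2: helper() uses nonlocal to reassign amount = 12.
Step 3: result = 12

The answer is 12.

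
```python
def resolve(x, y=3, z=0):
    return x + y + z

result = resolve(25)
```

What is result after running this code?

Step 1: resolve(25) uses defaults y = 3, z = 0.
Step 2: Returns 25 + 3 + 0 = 28.
Step 3: result = 28

The answer is 28.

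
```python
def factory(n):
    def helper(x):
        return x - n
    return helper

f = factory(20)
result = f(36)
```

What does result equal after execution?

Step 1: factory(20) creates a closure capturing n = 20.
Step 2: f(36) computes 36 - 20 = 16.
Step 3: result = 16

The answer is 16.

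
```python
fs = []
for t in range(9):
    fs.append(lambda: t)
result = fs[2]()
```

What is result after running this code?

Step 1: The loop creates 9 lambdas, all referencing the same variable t.
Step 2: After the loop, t = 8 (final value).
Step 3: fs[2]() looks up t at call time and finds 8. This is the late binding gotcha. result = 8

The answer is 8.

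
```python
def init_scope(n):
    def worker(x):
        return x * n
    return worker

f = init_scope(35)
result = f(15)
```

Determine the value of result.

Step 1: init_scope(35) creates a closure capturing n = 35.
Step 2: f(15) computes 15 * 35 = 525.
Step 3: result = 525

The answer is 525.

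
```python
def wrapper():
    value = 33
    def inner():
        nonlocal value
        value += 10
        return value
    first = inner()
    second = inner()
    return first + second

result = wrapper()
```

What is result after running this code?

Step 1: value starts at 33.
Step 2: First call: value = 33 + 10 = 43, returns 43.
Step 3: Second call: value = 43 + 10 = 53, returns 53.
Step 4: result = 43 + 53 = 96

The answer is 96.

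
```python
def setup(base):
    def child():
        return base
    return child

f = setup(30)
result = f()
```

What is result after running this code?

Step 1: setup(30) creates closure capturing base = 30.
Step 2: f() returns the captured base = 30.
Step 3: result = 30

The answer is 30.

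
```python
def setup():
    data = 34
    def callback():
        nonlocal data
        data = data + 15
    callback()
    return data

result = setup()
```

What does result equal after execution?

Step 1: setup() sets data = 34.
Step 2: callback() uses nonlocal to modify data in setup's scope: data = 34 + 15 = 49.
Step 3: setup() returns the modified data = 49

The answer is 49.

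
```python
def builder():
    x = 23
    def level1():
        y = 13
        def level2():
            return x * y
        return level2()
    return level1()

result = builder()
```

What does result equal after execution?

Step 1: x = 23 in builder. y = 13 in level1.
Step 2: level2() reads x = 23 and y = 13 from enclosing scopes.
Step 3: result = 23 * 13 = 299

The answer is 299.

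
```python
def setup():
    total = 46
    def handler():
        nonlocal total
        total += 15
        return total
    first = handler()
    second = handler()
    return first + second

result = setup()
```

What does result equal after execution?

Step 1: total starts at 46.
Step 2: First call: total = 46 + 15 = 61, returns 61.
Step 3: Second call: total = 61 + 15 = 76, returns 76.
Step 4: result = 61 + 76 = 137

The answer is 137.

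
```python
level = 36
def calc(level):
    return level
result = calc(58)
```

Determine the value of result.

Step 1: Global level = 36.
Step 2: calc(58) takes parameter level = 58, which shadows the global.
Step 3: result = 58

The answer is 58.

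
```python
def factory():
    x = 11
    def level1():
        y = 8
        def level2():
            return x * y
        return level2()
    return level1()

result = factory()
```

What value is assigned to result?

Step 1: x = 11 in factory. y = 8 in level1.
Step 2: level2() reads x = 11 and y = 8 from enclosing scopes.
Step 3: result = 11 * 8 = 88

The answer is 88.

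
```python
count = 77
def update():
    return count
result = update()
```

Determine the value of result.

Step 1: count = 77 is defined in the global scope.
Step 2: update() looks up count. No local count exists, so Python checks the global scope via LEGB rule and finds count = 77.
Step 3: result = 77

The answer is 77.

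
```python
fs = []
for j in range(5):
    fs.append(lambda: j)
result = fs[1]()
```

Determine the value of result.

Step 1: The loop creates 5 lambdas, all referencing the same variable j.
Step 2: After the loop, j = 4 (final value).
Step 3: fs[1]() looks up j at call time and finds 4. This is the late binding gotcha. result = 4

The answer is 4.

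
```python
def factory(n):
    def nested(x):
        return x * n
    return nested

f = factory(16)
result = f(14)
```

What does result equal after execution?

Step 1: factory(16) creates a closure capturing n = 16.
Step 2: f(14) computes 14 * 16 = 224.
Step 3: result = 224

The answer is 224.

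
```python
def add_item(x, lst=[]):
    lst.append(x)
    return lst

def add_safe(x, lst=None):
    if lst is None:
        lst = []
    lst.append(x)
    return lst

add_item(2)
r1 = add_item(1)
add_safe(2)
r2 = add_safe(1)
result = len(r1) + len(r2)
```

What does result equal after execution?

Step 1: add_item shares mutable default: after 2 calls, lst = [2, 1], len = 2.
Step 2: add_safe creates fresh list each time: r2 = [1], len = 1.
Step 3: result = 2 + 1 = 3

The answer is 3.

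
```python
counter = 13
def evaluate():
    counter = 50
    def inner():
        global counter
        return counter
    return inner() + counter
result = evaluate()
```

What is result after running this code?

Step 1: Global counter = 13. evaluate() shadows with local counter = 50.
Step 2: inner() uses global keyword, so inner() returns global counter = 13.
Step 3: evaluate() returns 13 + 50 = 63

The answer is 63.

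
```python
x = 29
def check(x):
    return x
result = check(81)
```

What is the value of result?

Step 1: Global x = 29.
Step 2: check(81) takes parameter x = 81, which shadows the global.
Step 3: result = 81

The answer is 81.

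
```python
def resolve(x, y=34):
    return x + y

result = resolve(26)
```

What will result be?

Step 1: resolve(26) uses default y = 34.
Step 2: Returns 26 + 34 = 60.
Step 3: result = 60

The answer is 60.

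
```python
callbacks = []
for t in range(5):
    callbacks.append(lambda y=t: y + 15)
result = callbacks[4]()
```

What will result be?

Step 1: Default argument y=t captures t's value at definition time.
Step 2: callbacks[4] was defined when t = 4, so y defaults to 4.
Step 3: result = 4 + 15 = 19 (default arg fixes the late binding issue)

The answer is 19.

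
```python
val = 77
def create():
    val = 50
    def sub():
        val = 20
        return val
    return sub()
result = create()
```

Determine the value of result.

Step 1: Three scopes define val: global (77), create (50), sub (20).
Step 2: sub() has its own local val = 20, which shadows both enclosing and global.
Step 3: result = 20 (local wins in LEGB)

The answer is 20.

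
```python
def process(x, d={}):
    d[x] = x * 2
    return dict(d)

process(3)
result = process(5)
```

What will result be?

Step 1: Mutable default dict is shared across calls.
Step 2: First call adds 3: 6. Second call adds 5: 10.
Step 3: result = {3: 6, 5: 10}

The answer is {3: 6, 5: 10}.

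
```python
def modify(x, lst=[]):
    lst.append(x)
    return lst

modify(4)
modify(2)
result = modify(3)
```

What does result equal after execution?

Step 1: Mutable default argument gotcha! The list [] is created once.
Step 2: Each call appends to the SAME list: [4], [4, 2], [4, 2, 3].
Step 3: result = [4, 2, 3]

The answer is [4, 2, 3].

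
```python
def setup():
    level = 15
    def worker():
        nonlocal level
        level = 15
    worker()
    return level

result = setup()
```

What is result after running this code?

Step 1: setup() sets level = 15.
Step 2: worker() uses nonlocal to reassign level = 15.
Step 3: result = 15

The answer is 15.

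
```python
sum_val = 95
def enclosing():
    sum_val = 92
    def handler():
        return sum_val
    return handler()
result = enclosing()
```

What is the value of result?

Step 1: sum_val = 95 globally, but enclosing() defines sum_val = 92 locally.
Step 2: handler() looks up sum_val. Not in local scope, so checks enclosing scope (enclosing) and finds sum_val = 92.
Step 3: result = 92

The answer is 92.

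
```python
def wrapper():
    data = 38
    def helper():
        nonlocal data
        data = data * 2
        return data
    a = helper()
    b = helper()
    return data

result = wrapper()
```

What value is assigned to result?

Step 1: data starts at 38.
Step 2: First helper(): data = 38 * 2 = 76.
Step 3: Second helper(): data = 76 * 2 = 152.
Step 4: result = 152

The answer is 152.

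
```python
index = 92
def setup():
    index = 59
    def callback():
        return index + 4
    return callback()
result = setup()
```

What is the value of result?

Step 1: setup() shadows global index with index = 59.
Step 2: callback() finds index = 59 in enclosing scope, computes 59 + 4 = 63.
Step 3: result = 63

The answer is 63.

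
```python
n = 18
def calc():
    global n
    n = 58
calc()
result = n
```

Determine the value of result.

Step 1: n = 18 globally.
Step 2: calc() declares global n and sets it to 58.
Step 3: After calc(), global n = 58. result = 58

The answer is 58.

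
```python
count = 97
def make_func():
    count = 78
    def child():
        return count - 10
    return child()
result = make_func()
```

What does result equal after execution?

Step 1: make_func() shadows global count with count = 78.
Step 2: child() finds count = 78 in enclosing scope, computes 78 - 10 = 68.
Step 3: result = 68

The answer is 68.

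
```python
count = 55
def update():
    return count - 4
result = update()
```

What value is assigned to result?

Step 1: count = 55 is defined globally.
Step 2: update() looks up count from global scope = 55, then computes 55 - 4 = 51.
Step 3: result = 51

The answer is 51.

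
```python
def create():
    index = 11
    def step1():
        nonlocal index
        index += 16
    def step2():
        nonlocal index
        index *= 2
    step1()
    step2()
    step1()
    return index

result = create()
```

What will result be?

Step 1: index = 11.
Step 2: step1(): index = 11 + 16 = 27.
Step 3: step2(): index = 27 * 2 = 54.
Step 4: step1(): index = 54 + 16 = 70. result = 70

The answer is 70.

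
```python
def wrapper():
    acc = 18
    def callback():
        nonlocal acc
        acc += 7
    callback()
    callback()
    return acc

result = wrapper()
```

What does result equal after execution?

Step 1: acc starts at 18.
Step 2: callback() is called 2 times, each adding 7.
Step 3: acc = 18 + 7 * 2 = 32

The answer is 32.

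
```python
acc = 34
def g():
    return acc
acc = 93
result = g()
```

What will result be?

Step 1: acc is first set to 34, then reassigned to 93.
Step 2: g() is called after the reassignment, so it looks up the current global acc = 93.
Step 3: result = 93

The answer is 93.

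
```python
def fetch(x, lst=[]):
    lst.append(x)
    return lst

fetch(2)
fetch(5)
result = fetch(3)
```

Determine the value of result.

Step 1: Mutable default argument gotcha! The list [] is created once.
Step 2: Each call appends to the SAME list: [2], [2, 5], [2, 5, 3].
Step 3: result = [2, 5, 3]

The answer is [2, 5, 3].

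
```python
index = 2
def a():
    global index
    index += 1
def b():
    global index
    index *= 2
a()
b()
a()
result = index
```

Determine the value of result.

Step 1: index = 2.
Step 2: a(): index = 2 + 1 = 3.
Step 3: b(): index = 3 * 2 = 6.
Step 4: a(): index = 6 + 1 = 7

The answer is 7.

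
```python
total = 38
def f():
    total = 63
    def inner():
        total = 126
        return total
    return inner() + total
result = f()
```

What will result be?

Step 1: f() has local total = 63. inner() has local total = 126.
Step 2: inner() returns its local total = 126.
Step 3: f() returns 126 + its own total (63) = 189

The answer is 189.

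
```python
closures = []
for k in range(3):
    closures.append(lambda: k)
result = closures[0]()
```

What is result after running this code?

Step 1: The loop creates 3 lambdas, all referencing the same variable k.
Step 2: After the loop, k = 2 (final value).
Step 3: closures[0]() looks up k at call time and finds 2. This is the late binding gotcha. result = 2

The answer is 2.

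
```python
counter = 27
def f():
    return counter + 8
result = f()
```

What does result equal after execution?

Step 1: counter = 27 is defined globally.
Step 2: f() looks up counter from global scope = 27, then computes 27 + 8 = 35.
Step 3: result = 35

The answer is 35.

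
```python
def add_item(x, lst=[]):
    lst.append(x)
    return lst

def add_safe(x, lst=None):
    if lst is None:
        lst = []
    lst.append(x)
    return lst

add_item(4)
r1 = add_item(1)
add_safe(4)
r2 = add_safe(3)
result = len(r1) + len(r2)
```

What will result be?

Step 1: add_item shares mutable default: after 2 calls, lst = [4, 1], len = 2.
Step 2: add_safe creates fresh list each time: r2 = [3], len = 1.
Step 3: result = 2 + 1 = 3

The answer is 3.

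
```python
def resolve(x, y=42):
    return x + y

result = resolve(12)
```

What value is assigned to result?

Step 1: resolve(12) uses default y = 42.
Step 2: Returns 12 + 42 = 54.
Step 3: result = 54

The answer is 54.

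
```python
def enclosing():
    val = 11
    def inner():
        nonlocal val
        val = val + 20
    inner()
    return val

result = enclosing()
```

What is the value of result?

Step 1: enclosing() sets val = 11.
Step 2: inner() uses nonlocal to modify val in enclosing's scope: val = 11 + 20 = 31.
Step 3: enclosing() returns the modified val = 31

The answer is 31.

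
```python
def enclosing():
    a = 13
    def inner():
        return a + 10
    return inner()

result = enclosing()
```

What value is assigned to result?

Step 1: enclosing() defines a = 13.
Step 2: inner() reads a = 13 from enclosing scope, returns 13 + 10 = 23.
Step 3: result = 23

The answer is 23.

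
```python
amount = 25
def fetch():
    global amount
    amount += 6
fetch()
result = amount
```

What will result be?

Step 1: amount = 25 globally.
Step 2: fetch() modifies global amount: amount += 6 = 31.
Step 3: result = 31

The answer is 31.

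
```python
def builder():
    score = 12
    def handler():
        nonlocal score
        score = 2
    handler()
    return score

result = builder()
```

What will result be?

Step 1: builder() sets score = 12.
Step 2: handler() uses nonlocal to reassign score = 2.
Step 3: result = 2

The answer is 2.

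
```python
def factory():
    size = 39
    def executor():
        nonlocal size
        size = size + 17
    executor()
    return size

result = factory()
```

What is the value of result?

Step 1: factory() sets size = 39.
Step 2: executor() uses nonlocal to modify size in factory's scope: size = 39 + 17 = 56.
Step 3: factory() returns the modified size = 56

The answer is 56.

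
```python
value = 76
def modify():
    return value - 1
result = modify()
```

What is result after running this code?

Step 1: value = 76 is defined globally.
Step 2: modify() looks up value from global scope = 76, then computes 76 - 1 = 75.
Step 3: result = 75

The answer is 75.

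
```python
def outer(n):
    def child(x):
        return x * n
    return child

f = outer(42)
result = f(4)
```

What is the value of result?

Step 1: outer(42) creates a closure capturing n = 42.
Step 2: f(4) computes 4 * 42 = 168.
Step 3: result = 168

The answer is 168.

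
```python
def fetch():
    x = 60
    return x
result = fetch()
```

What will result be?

Step 1: fetch() defines x = 60 in its local scope.
Step 2: return x finds the local variable x = 60.
Step 3: result = 60

The answer is 60.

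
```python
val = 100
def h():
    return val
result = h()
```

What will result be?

Step 1: val = 100 is defined in the global scope.
Step 2: h() looks up val. No local val exists, so Python checks the global scope via LEGB rule and finds val = 100.
Step 3: result = 100

The answer is 100.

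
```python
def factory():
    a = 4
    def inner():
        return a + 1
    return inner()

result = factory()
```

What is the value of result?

Step 1: factory() defines a = 4.
Step 2: inner() reads a = 4 from enclosing scope, returns 4 + 1 = 5.
Step 3: result = 5

The answer is 5.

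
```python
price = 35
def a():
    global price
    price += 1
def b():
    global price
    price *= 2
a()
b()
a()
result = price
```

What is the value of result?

Step 1: price = 35.
Step 2: a(): price = 35 + 1 = 36.
Step 3: b(): price = 36 * 2 = 72.
Step 4: a(): price = 72 + 1 = 73

The answer is 73.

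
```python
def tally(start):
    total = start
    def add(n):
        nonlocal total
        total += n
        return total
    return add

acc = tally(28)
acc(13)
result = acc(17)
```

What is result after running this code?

Step 1: tally(28) creates closure with total = 28.
Step 2: First acc(13): total = 28 + 13 = 41.
Step 3: Second acc(17): total = 41 + 17 = 58. result = 58

The answer is 58.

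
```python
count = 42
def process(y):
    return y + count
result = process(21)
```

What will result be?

Step 1: count = 42 is defined globally.
Step 2: process(21) uses parameter y = 21 and looks up count from global scope = 42.
Step 3: result = 21 + 42 = 63

The answer is 63.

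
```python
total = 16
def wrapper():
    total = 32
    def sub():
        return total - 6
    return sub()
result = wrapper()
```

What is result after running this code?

Step 1: wrapper() shadows global total with total = 32.
Step 2: sub() finds total = 32 in enclosing scope, computes 32 - 6 = 26.
Step 3: result = 26

The answer is 26.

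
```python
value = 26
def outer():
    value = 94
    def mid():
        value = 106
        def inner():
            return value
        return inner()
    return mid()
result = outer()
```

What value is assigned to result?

Step 1: Three levels of shadowing: global 26, outer 94, mid 106.
Step 2: inner() finds value = 106 in enclosing mid() scope.
Step 3: result = 106

The answer is 106.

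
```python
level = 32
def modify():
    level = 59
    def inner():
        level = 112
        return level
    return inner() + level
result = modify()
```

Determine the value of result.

Step 1: modify() has local level = 59. inner() has local level = 112.
Step 2: inner() returns its local level = 112.
Step 3: modify() returns 112 + its own level (59) = 171

The answer is 171.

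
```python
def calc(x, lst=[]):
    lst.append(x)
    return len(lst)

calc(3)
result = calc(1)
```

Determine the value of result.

Step 1: Mutable default list persists between calls.
Step 2: First call: lst = [3], len = 1. Second call: lst = [3, 1], len = 2.
Step 3: result = 2

The answer is 2.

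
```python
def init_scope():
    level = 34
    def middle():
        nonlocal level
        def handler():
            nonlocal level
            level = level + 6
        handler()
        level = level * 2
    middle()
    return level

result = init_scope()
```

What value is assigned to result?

Step 1: level = 34.
Step 2: handler() adds 6: level = 34 + 6 = 40.
Step 3: middle() doubles: level = 40 * 2 = 80.
Step 4: result = 80

The answer is 80.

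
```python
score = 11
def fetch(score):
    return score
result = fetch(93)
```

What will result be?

Step 1: Global score = 11.
Step 2: fetch(93) takes parameter score = 93, which shadows the global.
Step 3: result = 93

The answer is 93.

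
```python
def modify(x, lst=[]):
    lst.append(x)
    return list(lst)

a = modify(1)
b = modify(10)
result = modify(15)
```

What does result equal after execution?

Step 1: Default list is shared. list() creates copies for return values.
Step 2: Internal list grows: [1] -> [1, 10] -> [1, 10, 15].
Step 3: result = [1, 10, 15]

The answer is [1, 10, 15].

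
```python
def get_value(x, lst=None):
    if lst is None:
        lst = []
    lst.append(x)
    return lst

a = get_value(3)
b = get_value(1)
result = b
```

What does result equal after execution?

Step 1: None default with guard creates a NEW list each call.
Step 2: a = [3] (fresh list). b = [1] (another fresh list).
Step 3: result = [1] (this is the fix for mutable default)

The answer is [1].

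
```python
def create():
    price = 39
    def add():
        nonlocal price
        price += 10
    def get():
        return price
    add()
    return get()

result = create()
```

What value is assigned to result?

Step 1: price = 39. add() modifies it via nonlocal, get() reads it.
Step 2: add() makes price = 39 + 10 = 49.
Step 3: get() returns 49. result = 49

The answer is 49.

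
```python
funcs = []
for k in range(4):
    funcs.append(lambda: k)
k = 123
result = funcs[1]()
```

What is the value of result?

Step 1: Lambdas capture the variable k by reference, not by value.
Step 2: After the loop, k is reassigned to 123.
Step 3: funcs[1]() looks up the current k = 123. result = 123

The answer is 123.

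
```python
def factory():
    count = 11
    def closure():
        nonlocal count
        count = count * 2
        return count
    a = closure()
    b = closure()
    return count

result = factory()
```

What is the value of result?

Step 1: count starts at 11.
Step 2: First closure(): count = 11 * 2 = 22.
Step 3: Second closure(): count = 22 * 2 = 44.
Step 4: result = 44

The answer is 44.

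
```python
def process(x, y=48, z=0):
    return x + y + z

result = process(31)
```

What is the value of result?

Step 1: process(31) uses defaults y = 48, z = 0.
Step 2: Returns 31 + 48 + 0 = 79.
Step 3: result = 79

The answer is 79.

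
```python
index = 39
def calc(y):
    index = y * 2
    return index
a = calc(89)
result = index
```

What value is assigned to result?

Step 1: Global index = 39.
Step 2: calc(89) creates local index = 89 * 2 = 178.
Step 3: Global index unchanged because no global keyword. result = 39

The answer is 39.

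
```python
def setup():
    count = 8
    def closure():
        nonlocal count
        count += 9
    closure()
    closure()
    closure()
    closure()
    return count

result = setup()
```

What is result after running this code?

Step 1: count starts at 8.
Step 2: closure() is called 4 times, each adding 9.
Step 3: count = 8 + 9 * 4 = 44

The answer is 44.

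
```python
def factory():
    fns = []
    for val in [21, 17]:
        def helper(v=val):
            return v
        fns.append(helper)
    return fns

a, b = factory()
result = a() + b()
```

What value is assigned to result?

Step 1: Default argument v=val captures val at each iteration.
Step 2: a() returns 21 (captured at first iteration), b() returns 17 (captured at second).
Step 3: result = 21 + 17 = 38

The answer is 38.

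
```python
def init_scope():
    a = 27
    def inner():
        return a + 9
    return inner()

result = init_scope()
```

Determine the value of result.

Step 1: init_scope() defines a = 27.
Step 2: inner() reads a = 27 from enclosing scope, returns 27 + 9 = 36.
Step 3: result = 36

The answer is 36.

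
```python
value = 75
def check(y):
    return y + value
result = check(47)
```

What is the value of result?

Step 1: value = 75 is defined globally.
Step 2: check(47) uses parameter y = 47 and looks up value from global scope = 75.
Step 3: result = 47 + 75 = 122

The answer is 122.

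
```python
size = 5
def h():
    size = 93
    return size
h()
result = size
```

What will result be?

Step 1: size = 5 globally.
Step 2: h() creates a LOCAL size = 93 (no global keyword!).
Step 3: The global size is unchanged. result = 5

The answer is 5.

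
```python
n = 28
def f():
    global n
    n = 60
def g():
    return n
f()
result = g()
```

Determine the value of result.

Step 1: n = 28.
Step 2: f() sets global n = 60.
Step 3: g() reads global n = 60. result = 60

The answer is 60.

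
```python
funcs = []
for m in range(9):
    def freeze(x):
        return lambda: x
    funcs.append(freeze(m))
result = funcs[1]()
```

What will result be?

Step 1: freeze(m) creates a new scope capturing x = m at call time.
Step 2: funcs[1] = freeze(1), so its lambda captures x = 1.
Step 3: result = 1 (closure factory fixes late binding)

The answer is 1.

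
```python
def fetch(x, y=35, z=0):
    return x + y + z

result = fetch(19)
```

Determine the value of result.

Step 1: fetch(19) uses defaults y = 35, z = 0.
Step 2: Returns 19 + 35 + 0 = 54.
Step 3: result = 54

The answer is 54.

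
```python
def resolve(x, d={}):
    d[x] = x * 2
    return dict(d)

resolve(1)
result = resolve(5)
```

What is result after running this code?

Step 1: Mutable default dict is shared across calls.
Step 2: First call adds 1: 2. Second call adds 5: 10.
Step 3: result = {1: 2, 5: 10}

The answer is {1: 2, 5: 10}.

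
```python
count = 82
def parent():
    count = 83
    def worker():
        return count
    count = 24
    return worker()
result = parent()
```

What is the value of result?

Step 1: parent() sets count = 83, then later count = 24.
Step 2: worker() is called after count is reassigned to 24. Closures capture variables by reference, not by value.
Step 3: result = 24

The answer is 24.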